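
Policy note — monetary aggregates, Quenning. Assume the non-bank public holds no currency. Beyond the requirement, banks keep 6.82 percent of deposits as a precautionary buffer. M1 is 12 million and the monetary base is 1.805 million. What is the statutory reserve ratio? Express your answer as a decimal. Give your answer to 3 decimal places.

0.082

Using m = M/MB = 12/1.805 ≈ 6.648199. Since m = (1 + c)/(c + rr + e), the denominator satisfies c + rr + e = (1 + c)/m = (1 + 0) / 6.648199 ≈ 0.150417.
With c = 0 and e = 0.0682, the statutory reserve ratio is 0.150417 − 0 − 0.0682 = 0.082217.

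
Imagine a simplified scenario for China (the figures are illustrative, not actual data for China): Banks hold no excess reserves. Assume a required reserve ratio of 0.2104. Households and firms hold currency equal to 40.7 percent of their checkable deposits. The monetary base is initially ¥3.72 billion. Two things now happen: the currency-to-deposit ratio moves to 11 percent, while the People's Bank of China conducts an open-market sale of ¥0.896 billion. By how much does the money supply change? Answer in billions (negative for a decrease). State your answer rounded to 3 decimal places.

¥1.306 billion

Before: m₁ = (1 + 0.407) / (0.2104 + 0.407) ≈ 2.27891, MB₁ = 3.72, so M₁ = 2.27891 × 3.72 ≈ 8.4775 billion.
After: m₂ = (1 + 0.11) / (0.2104 + 0.11) ≈ 3.46442, MB₂ = 3.72 − 0.896 = 2.824, so M₂ = 3.46442 × 2.824 ≈ 9.7835 billion.
ΔM = M₂ − M₁ = 9.7835 − 8.4775 = 1.306 billion.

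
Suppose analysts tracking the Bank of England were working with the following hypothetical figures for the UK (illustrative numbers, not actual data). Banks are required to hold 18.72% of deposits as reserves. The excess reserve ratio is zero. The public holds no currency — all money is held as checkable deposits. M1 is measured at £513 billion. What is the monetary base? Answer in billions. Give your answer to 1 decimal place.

With no currency drain and no excess reserves, the money multiplier is m = 1/rr = 1/0.1872 ≈ 5.34188.
The monetary base is MB = M / m = 513 / 5.34188 ≈ 96.0336 billion.

£96.0 billion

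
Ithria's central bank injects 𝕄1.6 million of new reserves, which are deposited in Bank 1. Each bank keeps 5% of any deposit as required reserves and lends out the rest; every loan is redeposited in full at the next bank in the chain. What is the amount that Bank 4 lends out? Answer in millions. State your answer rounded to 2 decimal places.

𝕄1.30 million

Each bank lends a fraction (1 − rr) = 0.9500 of the deposit it receives, so Bank 4 receives 1.6·0.9500^3 and lends 1.6·0.9500^4 ≈ 1.3032 million.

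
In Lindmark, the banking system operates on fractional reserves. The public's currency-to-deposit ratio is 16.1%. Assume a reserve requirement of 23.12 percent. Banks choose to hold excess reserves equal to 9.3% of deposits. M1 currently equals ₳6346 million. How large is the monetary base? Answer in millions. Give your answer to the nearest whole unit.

The money multiplier is m = (1 + c) / (rr + e + c) = (1 + 0.161) / (0.2312 + 0.093 + 0.161) ≈ 2.39283.
MB = M / m = 6346 / 2.39283 ≈ 2652.0898 million.

₳2652 million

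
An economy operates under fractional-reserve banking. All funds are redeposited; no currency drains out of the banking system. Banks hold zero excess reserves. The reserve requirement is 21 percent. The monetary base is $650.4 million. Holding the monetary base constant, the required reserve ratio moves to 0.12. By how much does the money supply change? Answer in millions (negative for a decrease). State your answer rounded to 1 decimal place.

$2322.9 million

Initially m₁ = 1 / (0.21) ≈ 4.76190, so M₁ = 4.76190 × 650.4 ≈ 3097.1398 million.
After the change m₂ = 1 / (0.12) ≈ 8.33333, so M₂ = 8.33333 × 650.4 ≈ 5419.9978 million.
ΔM = M₂ − M₁ = 5419.9978 − 3097.1398 = 2322.858 million.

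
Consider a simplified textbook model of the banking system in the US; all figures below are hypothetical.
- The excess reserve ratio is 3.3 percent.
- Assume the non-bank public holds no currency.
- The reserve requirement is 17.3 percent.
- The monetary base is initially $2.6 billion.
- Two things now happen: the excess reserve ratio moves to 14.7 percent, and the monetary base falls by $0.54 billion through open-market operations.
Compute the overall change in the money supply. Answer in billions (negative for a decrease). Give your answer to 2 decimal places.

-6.18 billion

Before: m₁ = 1 / (0.173 + 0.033) ≈ 4.8544, MB₁ = 2.6, so M₁ = 4.8544 × 2.6 ≈ 12.6214 billion.
After: m₂ = 1 / (0.173 + 0.147) = 3.1250, MB₂ = 2.6 − 0.54 = 2.06, so M₂ = 3.1250 × 2.06 = 6.4375 billion.
ΔM = M₂ − M₁ = 6.4375 − 12.6214 = -6.1839 billion.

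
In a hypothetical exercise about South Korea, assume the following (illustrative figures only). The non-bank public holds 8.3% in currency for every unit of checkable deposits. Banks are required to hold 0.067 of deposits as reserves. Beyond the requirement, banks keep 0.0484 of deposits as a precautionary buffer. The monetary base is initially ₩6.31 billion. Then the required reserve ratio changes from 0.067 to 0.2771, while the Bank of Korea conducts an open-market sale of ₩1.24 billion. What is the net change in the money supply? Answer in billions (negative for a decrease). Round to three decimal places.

-21.003 billion

Before: m₁ = (1 + 0.083) / (0.067 + 0.0484 + 0.083) ≈ 5.45867, MB₁ = 6.31, so M₁ = 5.45867 × 6.31 ≈ 34.4442 billion.
After: m₂ = (1 + 0.083) / (0.2771 + 0.0484 + 0.083) ≈ 2.65116, MB₂ = 6.31 − 1.24 = 5.07, so M₂ = 2.65116 × 5.07 ≈ 13.4414 billion.
ΔM = M₂ − M₁ = 13.4414 − 34.4442 = -21.0028 billion.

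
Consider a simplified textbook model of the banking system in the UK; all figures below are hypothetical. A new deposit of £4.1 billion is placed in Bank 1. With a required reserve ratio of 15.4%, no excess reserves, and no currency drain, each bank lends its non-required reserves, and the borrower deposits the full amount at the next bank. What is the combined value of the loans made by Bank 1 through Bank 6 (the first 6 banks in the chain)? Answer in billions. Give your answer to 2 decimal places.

£14.27 billion

Bank i lends (1 − rr)^i of the original deposit: Bank 1 lends 4.1·0.8460 = 3.4686, Bank 2 lends 4.1·0.8460² ≈ 2.9344, and so on.
Summing a geometric series: total = 4.1·[0.8460·(1 − 0.8460^6) / (1 − 0.8460)] ≈ 14.2657 billion.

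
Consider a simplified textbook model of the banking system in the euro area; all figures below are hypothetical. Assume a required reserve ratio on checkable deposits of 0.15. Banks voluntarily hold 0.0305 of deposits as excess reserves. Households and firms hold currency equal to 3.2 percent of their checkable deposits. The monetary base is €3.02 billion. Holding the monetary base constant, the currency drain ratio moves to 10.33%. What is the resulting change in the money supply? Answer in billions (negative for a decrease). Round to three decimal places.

-2.926 billion

Initially m₁ = (1 + 0.032) / (0.15 + 0.0305 + 0.032) ≈ 4.85647, so M₁ = 4.85647 × 3.02 ≈ 14.6665 billion.
After the change m₂ = (1 + 0.1033) / (0.15 + 0.0305 + 0.1033) ≈ 3.88760, so M₂ = 3.88760 × 3.02 ≈ 11.7406 billion.
ΔM = M₂ − M₁ = 11.7406 − 14.6665 = -2.9259 billion.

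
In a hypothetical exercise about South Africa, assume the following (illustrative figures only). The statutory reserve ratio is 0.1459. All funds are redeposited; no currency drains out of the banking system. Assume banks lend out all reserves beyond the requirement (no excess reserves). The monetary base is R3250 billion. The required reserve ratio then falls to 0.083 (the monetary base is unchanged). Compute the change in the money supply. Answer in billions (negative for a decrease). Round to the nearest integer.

R16881 billion

Initially m₁ = 1 / (0.1459) ≈ 6.85401, so M₁ = 6.85401 × 3250 = 22275.5325 billion.
After the change m₂ = 1 / (0.083) ≈ 12.04819, so M₂ = 12.04819 × 3250 = 39156.6175 billion.
ΔM = M₂ − M₁ = 39156.6175 − 22275.5325 = 16881.085 billion.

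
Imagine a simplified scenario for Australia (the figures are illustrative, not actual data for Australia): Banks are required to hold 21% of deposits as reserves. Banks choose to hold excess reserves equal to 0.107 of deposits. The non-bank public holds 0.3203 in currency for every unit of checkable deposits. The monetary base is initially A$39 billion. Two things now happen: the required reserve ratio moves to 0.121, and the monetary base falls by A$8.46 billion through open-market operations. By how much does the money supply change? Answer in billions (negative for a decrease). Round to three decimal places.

-7.257 billion

Before: m₁ = (1 + 0.3203) / (0.21 + 0.107 + 0.3203) ≈ 2.071709, MB₁ = 39, so M₁ = 2.071709 × 39 ≈ 80.7967 billion.
After: m₂ = (1 + 0.3203) / (0.121 + 0.107 + 0.3203) ≈ 2.407988, MB₂ = 39 − 8.46 = 30.54, so M₂ = 2.407988 × 30.54 ≈ 73.54 billion.
ΔM = M₂ − M₁ = 73.54 − 80.7967 = -7.2567 billion.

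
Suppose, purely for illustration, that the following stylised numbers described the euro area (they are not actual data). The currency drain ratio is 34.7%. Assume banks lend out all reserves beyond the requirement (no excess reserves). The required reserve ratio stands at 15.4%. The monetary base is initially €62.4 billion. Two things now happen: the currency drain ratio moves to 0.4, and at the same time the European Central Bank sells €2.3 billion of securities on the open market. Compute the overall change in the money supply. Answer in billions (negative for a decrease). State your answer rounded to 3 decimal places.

Before: m₁ = (1 + 0.347) / (0.154 + 0.347) ≈ 2.688623, MB₁ = 62.4, so M₁ = 2.688623 × 62.4 ≈ 167.7701 billion.
After: m₂ = (1 + 0.4) / (0.154 + 0.4) ≈ 2.527076, MB₂ = 62.4 − 2.3 = 60.1, so M₂ = 2.527076 × 60.1 ≈ 151.8773 billion.
ΔM = M₂ − M₁ = 151.8773 − 167.7701 = -15.8928 billion.

-15.893 billion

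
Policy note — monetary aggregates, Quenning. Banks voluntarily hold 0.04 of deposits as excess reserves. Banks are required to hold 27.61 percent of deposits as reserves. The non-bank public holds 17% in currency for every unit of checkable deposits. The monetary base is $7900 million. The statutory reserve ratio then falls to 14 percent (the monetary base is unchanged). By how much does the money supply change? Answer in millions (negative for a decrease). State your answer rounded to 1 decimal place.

$7394.0 million

Initially m₁ = (1 + 0.17) / (0.2761 + 0.04 + 0.17) ≈ 2.406912, so M₁ = 2.406912 × 7900 = 19014.6048 million.
After the change m₂ = (1 + 0.17) / (0.14 + 0.04 + 0.17) ≈ 3.342857, so M₂ = 3.342857 × 7900 = 26408.5703 million.
ΔM = M₂ − M₁ = 26408.5703 − 19014.6048 = 7393.9655 million.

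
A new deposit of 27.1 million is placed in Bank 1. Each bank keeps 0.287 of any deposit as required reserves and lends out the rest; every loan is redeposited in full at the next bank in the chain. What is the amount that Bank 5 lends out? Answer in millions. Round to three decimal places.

Each bank lends a fraction (1 − rr) = 0.7130 of the deposit it receives, so Bank 5 receives 27.1·0.7130^4 and lends 27.1·0.7130^5 ≈ 4.9936 million.

4.994 million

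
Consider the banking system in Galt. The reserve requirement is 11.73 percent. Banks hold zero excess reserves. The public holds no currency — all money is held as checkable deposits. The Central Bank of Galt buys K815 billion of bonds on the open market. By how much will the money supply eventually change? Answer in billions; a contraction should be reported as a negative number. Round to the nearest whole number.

K6948 billion

The simple money multiplier is m = 1/rr = 1/0.1173 ≈ 8.5251.
An open-market purchase increases the monetary base by 815 billion, so ΔM = m × ΔMB = 8.5251 × 815 = 6947.9565 billion.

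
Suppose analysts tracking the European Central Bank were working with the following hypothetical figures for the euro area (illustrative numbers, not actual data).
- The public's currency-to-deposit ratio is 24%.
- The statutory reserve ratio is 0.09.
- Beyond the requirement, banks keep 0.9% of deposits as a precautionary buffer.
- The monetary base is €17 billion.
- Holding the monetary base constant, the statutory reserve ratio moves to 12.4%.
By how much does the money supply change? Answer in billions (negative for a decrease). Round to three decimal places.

-5.668 billion

Initially m₁ = (1 + 0.24) / (0.09 + 0.009 + 0.24) ≈ 3.657817, so M₁ = 3.657817 × 17 ≈ 62.1829 billion.
After the change m₂ = (1 + 0.24) / (0.124 + 0.009 + 0.24) ≈ 3.324397, so M₂ = 3.324397 × 17 ≈ 56.5147 billion.
ΔM = M₂ − M₁ = 56.5147 − 62.1829 = -5.6682 billion.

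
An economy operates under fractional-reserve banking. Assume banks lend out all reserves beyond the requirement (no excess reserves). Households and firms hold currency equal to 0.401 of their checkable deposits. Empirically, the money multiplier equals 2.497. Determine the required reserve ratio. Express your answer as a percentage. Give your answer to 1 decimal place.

Using m = 2.497. Since m = (1 + c)/(c + rr + e), the denominator satisfies c + rr + e = (1 + c)/m = (1 + 0.401) / 2.497 ≈ 0.561073.
With c = 0.401 and e = 0, the required reserve ratio is 0.561073 − 0.401 − 0 = 0.160073.

16.0%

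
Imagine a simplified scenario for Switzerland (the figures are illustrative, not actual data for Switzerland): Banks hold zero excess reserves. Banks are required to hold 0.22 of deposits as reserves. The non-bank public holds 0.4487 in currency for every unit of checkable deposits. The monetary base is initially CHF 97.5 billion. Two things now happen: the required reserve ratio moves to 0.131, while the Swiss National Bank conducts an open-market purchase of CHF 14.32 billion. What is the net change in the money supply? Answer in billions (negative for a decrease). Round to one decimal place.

Before: m₁ = (1 + 0.4487) / (0.22 + 0.4487) ≈ 2.16644, MB₁ = 97.5, so M₁ = 2.16644 × 97.5 = 211.2279 billion.
After: m₂ = (1 + 0.4487) / (0.131 + 0.4487) ≈ 2.49905, MB₂ = 97.5 + 14.32 = 111.82, so M₂ = 2.49905 × 111.82 ≈ 279.4438 billion.
ΔM = M₂ − M₁ = 279.4438 − 211.2279 = 68.2159 billion.

CHF 68.2 billion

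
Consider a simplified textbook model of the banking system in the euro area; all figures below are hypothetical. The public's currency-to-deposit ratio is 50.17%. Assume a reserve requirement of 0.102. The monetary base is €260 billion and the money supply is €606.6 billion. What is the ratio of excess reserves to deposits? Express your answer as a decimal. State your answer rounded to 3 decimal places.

Using m = M/MB = 606.6/260 ≈ 2.333077. Since m = (1 + c)/(c + rr + e), the denominator satisfies c + rr + e = (1 + c)/m = (1 + 0.5017) / 2.333077 ≈ 0.643656.
With c = 0.5017 and rr = 0.102, the ratio of excess reserves to deposits is 0.643656 − 0.5017 − 0.102 = 0.039956.

0.040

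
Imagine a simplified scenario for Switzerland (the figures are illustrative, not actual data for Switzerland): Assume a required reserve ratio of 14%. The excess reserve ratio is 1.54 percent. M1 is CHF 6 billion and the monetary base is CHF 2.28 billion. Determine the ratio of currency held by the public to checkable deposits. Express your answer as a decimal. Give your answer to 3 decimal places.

0.362

Using m = M/MB = 6/2.28 ≈ 2.631579. From m = (1 + c)/(c + rr + e), rearranging gives 1 + c = m·(c + rr + e), so c·(1 − m) = m·(rr + e) − 1.
Hence c = [m·(rr + e) − 1]/(1 − m) = [2.631579 × (0.14 + 0.0154) − 1] / (1 − 2.631579) ≈ 0.362258.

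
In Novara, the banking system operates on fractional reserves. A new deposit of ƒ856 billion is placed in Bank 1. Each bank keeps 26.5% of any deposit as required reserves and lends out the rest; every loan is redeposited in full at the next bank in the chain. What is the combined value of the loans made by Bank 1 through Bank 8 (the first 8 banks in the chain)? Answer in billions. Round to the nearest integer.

Bank i lends (1 − rr)^i of the original deposit: Bank 1 lends 856·0.7350 = 629.1600, Bank 2 lends 856·0.7350² = 462.4326, and so on.
Summing a geometric series: total = 856·[0.7350·(1 − 0.7350^8) / (1 − 0.7350)] ≈ 2171.9734 billion.

ƒ2172 billion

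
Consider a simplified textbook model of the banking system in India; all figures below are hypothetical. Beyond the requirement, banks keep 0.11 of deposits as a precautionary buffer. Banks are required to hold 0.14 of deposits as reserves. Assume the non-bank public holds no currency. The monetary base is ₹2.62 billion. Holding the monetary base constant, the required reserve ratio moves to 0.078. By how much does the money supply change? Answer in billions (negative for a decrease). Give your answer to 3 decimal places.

Initially m₁ = 1 / (0.14 + 0.11) = 4, so M₁ = 4 × 2.62 = 10.48 billion.
After the change m₂ = 1 / (0.078 + 0.11) ≈ 5.31915, so M₂ = 5.31915 × 2.62 ≈ 13.9362 billion.
ΔM = M₂ − M₁ = 13.9362 − 10.48 = 3.4562 billion.

₹3.456 billion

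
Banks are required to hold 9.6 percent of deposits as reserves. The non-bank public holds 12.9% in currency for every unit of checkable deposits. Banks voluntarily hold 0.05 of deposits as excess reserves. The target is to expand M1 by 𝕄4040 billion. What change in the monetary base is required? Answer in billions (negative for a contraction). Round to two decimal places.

The money multiplier is m = (1 + c) / (rr + e + c) = (1 + 0.129) / (0.096 + 0.05 + 0.129) ≈ 4.1054545.
ΔMB = ΔM / m = (+4040) / 4.1054545 ≈ 984.0567 billion.

𝕄984.06 billion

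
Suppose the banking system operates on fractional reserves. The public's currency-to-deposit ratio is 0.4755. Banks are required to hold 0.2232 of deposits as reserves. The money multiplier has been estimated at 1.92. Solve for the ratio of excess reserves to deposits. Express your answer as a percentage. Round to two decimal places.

Using m = 1.92. Since m = (1 + c)/(c + rr + e), the denominator satisfies c + rr + e = (1 + c)/m = (1 + 0.4755) / 1.92 ≈ 0.768490.
With c = 0.4755 and rr = 0.2232, the ratio of excess reserves to deposits is 0.768490 − 0.4755 − 0.2232 = 0.06979.

6.98%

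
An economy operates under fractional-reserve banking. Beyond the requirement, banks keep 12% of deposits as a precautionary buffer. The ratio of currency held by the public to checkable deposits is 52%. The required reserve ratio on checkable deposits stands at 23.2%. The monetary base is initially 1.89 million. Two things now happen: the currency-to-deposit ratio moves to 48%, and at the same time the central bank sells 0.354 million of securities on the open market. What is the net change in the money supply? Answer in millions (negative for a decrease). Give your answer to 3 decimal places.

Before: m₁ = (1 + 0.52) / (0.232 + 0.12 + 0.52) ≈ 1.74312, MB₁ = 1.89, so M₁ = 1.74312 × 1.89 ≈ 3.2945 million.
After: m₂ = (1 + 0.48) / (0.232 + 0.12 + 0.48) ≈ 1.77885, MB₂ = 1.89 − 0.354 = 1.536, so M₂ = 1.77885 × 1.536 ≈ 2.7323 million.
ΔM = M₂ − M₁ = 2.7323 − 3.2945 = -0.5622 million.

-0.562 million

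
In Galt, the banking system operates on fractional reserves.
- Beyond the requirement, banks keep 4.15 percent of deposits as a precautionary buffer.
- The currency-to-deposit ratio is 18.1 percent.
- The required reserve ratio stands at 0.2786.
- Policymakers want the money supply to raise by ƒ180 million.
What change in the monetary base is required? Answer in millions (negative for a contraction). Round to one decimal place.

The money multiplier is m = (1 + c) / (rr + e + c) = (1 + 0.181) / (0.2786 + 0.0415 + 0.181) ≈ 2.35682.
ΔMB = ΔM / m = (+180) / 2.35682 ≈ 76.3741 million.

ƒ76.4 million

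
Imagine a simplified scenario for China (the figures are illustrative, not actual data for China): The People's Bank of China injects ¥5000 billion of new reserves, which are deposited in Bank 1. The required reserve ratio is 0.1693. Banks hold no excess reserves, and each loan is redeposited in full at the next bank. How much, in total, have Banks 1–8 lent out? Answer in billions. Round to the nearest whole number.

Bank i lends (1 − rr)^i of the original deposit: Bank 1 lends 5000·0.8307 = 4153.5000, Bank 2 lends 5000·0.8307² ≈ 3450.3124, and so on.
Summing a geometric series: total = 5000·[0.8307·(1 − 0.8307^8) / (1 − 0.8307)] ≈ 18970.3486 billion.

¥18970 billion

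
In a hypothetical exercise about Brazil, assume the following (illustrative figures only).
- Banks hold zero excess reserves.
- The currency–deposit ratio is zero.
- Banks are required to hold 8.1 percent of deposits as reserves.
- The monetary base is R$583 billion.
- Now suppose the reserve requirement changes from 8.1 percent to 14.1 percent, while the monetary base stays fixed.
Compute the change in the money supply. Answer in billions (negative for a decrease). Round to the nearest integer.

Initially m₁ = 1 / (0.081) ≈ 12.3457, so M₁ = 12.3457 × 583 = 7197.5431 billion.
After the change m₂ = 1 / (0.141) ≈ 7.0922, so M₂ = 7.0922 × 583 = 4134.7526 billion.
ΔM = M₂ − M₁ = 4134.7526 − 7197.5431 = -3062.7905 billion.

-3063 billion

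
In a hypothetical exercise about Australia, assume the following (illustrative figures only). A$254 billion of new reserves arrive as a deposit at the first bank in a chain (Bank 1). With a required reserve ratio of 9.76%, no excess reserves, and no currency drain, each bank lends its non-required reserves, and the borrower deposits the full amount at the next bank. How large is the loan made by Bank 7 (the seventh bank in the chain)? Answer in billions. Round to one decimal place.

Each bank lends a fraction (1 − rr) = 0.9024 of the deposit it receives, so Bank 7 receives 254·0.9024^6 and lends 254·0.9024^7 ≈ 123.7734 billion.

A$123.8 billion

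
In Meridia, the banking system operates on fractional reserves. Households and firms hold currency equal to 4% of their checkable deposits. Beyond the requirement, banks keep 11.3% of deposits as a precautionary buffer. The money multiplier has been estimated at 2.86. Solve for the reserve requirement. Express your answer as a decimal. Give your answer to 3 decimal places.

0.211

Using m = 2.86. Since m = (1 + c)/(c + rr + e), the denominator satisfies c + rr + e = (1 + c)/m = (1 + 0.04) / 2.86 ≈ 0.363636.
With c = 0.04 and e = 0.113, the reserve requirement is 0.363636 − 0.04 − 0.113 = 0.210636.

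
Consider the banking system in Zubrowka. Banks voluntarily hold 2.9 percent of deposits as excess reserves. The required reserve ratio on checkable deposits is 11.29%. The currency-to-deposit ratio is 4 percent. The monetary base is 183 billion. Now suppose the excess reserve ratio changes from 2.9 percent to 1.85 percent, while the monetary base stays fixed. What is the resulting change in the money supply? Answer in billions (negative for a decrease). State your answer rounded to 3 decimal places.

64.096 billion

Initially m₁ = (1 + 0.04) / (0.1129 + 0.029 + 0.04) ≈ 5.7174272, so M₁ = 5.7174272 × 183 ≈ 1046.2892 billion.
After the change m₂ = (1 + 0.04) / (0.1129 + 0.0185 + 0.04) ≈ 6.0676779, so M₂ = 6.0676779 × 183 ≈ 1110.3851 billion.
ΔM = M₂ − M₁ = 1110.3851 − 1046.2892 = 64.0959 billion.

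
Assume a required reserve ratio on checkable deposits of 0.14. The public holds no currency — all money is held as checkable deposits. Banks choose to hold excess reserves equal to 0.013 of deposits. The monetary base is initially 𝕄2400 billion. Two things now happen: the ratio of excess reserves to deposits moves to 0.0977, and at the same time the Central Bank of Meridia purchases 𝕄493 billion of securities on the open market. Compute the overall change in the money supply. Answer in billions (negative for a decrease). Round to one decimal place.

-3515.5 billion

Before: m₁ = 1 / (0.14 + 0.013) ≈ 6.535948, MB₁ = 2400, so M₁ = 6.535948 × 2400 = 15686.2752 billion.
After: m₂ = 1 / (0.14 + 0.0977) ≈ 4.206984, MB₂ = 2400 + 493 = 2893, so M₂ = 4.206984 × 2893 ≈ 12170.8047 billion.
ΔM = M₂ − M₁ = 12170.8047 − 15686.2752 = -3515.4705 billion.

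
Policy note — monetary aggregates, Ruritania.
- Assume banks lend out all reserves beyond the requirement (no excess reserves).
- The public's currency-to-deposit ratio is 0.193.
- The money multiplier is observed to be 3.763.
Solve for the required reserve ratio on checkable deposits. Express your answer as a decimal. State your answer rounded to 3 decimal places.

0.124

Using m = 3.763. Since m = (1 + c)/(c + rr + e), the denominator satisfies c + rr + e = (1 + c)/m = (1 + 0.193) / 3.763 ≈ 0.317034.
With c = 0.193 and e = 0, the required reserve ratio on checkable deposits is 0.317034 − 0.193 − 0 = 0.124034.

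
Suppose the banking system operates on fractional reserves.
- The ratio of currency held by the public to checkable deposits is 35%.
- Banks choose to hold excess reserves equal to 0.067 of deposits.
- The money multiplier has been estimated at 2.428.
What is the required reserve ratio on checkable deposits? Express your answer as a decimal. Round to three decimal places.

Using m = 2.428. Since m = (1 + c)/(c + rr + e), the denominator satisfies c + rr + e = (1 + c)/m = (1 + 0.35) / 2.428 ≈ 0.556013.
With c = 0.35 and e = 0.067, the required reserve ratio on checkable deposits is 0.556013 − 0.35 − 0.067 = 0.139013.

0.139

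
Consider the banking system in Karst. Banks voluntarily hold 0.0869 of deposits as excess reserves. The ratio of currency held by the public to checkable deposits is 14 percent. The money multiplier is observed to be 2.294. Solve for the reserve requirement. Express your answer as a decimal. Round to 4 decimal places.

Using m = 2.294. Since m = (1 + c)/(c + rr + e), the denominator satisfies c + rr + e = (1 + c)/m = (1 + 0.14) / 2.294 ≈ 0.496949.
With c = 0.14 and e = 0.0869, the reserve requirement is 0.496949 − 0.14 − 0.0869 = 0.270049.

0.2700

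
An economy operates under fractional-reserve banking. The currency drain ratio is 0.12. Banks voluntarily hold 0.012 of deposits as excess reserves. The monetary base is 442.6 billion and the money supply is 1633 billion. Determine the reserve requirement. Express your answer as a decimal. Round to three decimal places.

0.172

Using m = M/MB = 1633/442.6 ≈ 3.689562. Since m = (1 + c)/(c + rr + e), the denominator satisfies c + rr + e = (1 + c)/m = (1 + 0.12) / 3.689562 ≈ 0.303559.
With c = 0.12 and e = 0.012, the reserve requirement is 0.303559 − 0.12 − 0.012 = 0.171559.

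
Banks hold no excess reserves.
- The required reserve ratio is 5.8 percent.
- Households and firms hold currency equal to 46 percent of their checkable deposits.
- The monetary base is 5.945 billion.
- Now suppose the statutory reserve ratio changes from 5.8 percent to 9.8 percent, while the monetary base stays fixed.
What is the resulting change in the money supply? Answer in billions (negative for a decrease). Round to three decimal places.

Initially m₁ = (1 + 0.46) / (0.058 + 0.46) ≈ 2.81853, so M₁ = 2.81853 × 5.945 ≈ 16.7562 billion.
After the change m₂ = (1 + 0.46) / (0.098 + 0.46) ≈ 2.61649, so M₂ = 2.61649 × 5.945 ≈ 15.555 billion.
ΔM = M₂ − M₁ = 15.555 − 16.7562 = -1.2012 billion.

-1.201 billion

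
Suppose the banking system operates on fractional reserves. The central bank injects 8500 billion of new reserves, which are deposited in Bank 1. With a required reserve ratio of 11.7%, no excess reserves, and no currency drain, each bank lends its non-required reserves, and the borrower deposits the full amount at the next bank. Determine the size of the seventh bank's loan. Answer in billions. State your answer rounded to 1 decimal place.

Each bank lends a fraction (1 − rr) = 0.8830 of the deposit it receives, so Bank 7 receives 8500·0.8830^6 and lends 8500·0.8830^7 ≈ 3557.4913 billion.

3557.5 billion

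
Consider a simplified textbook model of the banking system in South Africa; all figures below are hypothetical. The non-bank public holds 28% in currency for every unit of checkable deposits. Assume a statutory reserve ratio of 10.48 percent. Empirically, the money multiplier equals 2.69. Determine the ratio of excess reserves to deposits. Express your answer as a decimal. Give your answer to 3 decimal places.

0.091

Using m = 2.69. Since m = (1 + c)/(c + rr + e), the denominator satisfies c + rr + e = (1 + c)/m = (1 + 0.28) / 2.69 ≈ 0.475836.
With c = 0.28 and rr = 0.1048, the ratio of excess reserves to deposits is 0.475836 − 0.28 − 0.1048 = 0.091036.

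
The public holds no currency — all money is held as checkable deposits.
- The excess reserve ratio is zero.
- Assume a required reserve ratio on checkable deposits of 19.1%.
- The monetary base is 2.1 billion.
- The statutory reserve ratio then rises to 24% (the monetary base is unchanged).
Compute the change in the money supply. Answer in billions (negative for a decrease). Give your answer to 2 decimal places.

-2.24 billion

Initially m₁ = 1 / (0.191) ≈ 5.2356, so M₁ = 5.2356 × 2.1 ≈ 10.9948 billion.
After the change m₂ = 1 / (0.24) ≈ 4.1667, so M₂ = 4.1667 × 2.1 ≈ 8.7501 billion.
ΔM = M₂ − M₁ = 8.7501 − 10.9948 = -2.2447 billion.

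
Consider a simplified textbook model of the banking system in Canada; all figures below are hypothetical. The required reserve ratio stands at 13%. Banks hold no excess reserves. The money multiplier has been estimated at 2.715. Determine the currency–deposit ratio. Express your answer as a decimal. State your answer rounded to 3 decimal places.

Using m = 2.715. From m = (1 + c)/(c + rr + e), rearranging gives 1 + c = m·(c + rr + e), so c·(1 − m) = m·(rr + e) − 1.
Hence c = [m·(rr + e) − 1]/(1 − m) = [2.715 × (0.13 + 0) − 1] / (1 − 2.715) ≈ 0.377289.

0.377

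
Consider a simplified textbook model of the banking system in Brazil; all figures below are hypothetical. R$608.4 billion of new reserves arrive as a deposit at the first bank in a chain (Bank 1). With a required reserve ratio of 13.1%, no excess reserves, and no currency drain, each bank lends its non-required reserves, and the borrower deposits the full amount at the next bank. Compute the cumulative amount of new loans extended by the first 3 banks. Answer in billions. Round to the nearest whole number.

R$1387 billion

Bank i lends (1 − rr)^i of the original deposit: Bank 1 lends 608.4·0.8690 = 528.6996, Bank 2 lends 608.4·0.8690² ≈ 459.4400, and so on.
Summing a geometric series: total = 608.4·[0.8690·(1 − 0.8690^3) / (1 − 0.8690)] ≈ 1387.3929 billion.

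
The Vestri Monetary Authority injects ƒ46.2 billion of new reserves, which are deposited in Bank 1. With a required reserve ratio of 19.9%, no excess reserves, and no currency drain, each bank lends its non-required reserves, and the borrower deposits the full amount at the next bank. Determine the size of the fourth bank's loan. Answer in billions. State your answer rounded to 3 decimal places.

Each bank lends a fraction (1 − rr) = 0.8010 of the deposit it receives, so Bank 4 receives 46.2·0.8010^3 and lends 46.2·0.8010^4 ≈ 19.0183 billion.

ƒ19.018 billion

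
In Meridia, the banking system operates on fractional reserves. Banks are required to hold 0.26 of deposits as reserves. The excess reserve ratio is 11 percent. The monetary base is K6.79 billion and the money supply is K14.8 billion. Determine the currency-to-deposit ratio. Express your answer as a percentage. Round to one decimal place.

16.4%

Using m = M/MB = 14.8/6.79 ≈ 2.179676. From m = (1 + c)/(c + rr + e), rearranging gives 1 + c = m·(c + rr + e), so c·(1 − m) = m·(rr + e) − 1.
Hence c = [m·(rr + e) − 1]/(1 − m) = [2.179676 × (0.26 + 0.11) − 1] / (1 − 2.179676) ≈ 0.164045.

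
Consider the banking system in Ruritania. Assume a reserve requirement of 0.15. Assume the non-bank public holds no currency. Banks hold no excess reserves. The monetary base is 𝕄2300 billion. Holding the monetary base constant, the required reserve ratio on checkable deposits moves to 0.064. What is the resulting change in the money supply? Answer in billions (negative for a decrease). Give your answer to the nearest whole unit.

Initially m₁ = 1 / (0.15) ≈ 6.66667, so M₁ = 6.66667 × 2300 = 15333.341 billion.
After the change m₂ = 1 / (0.064) = 15.62500, so M₂ = 15.62500 × 2300 = 35937.5 billion.
ΔM = M₂ − M₁ = 35937.5 − 15333.341 = 20604.159 billion.

𝕄20604 billion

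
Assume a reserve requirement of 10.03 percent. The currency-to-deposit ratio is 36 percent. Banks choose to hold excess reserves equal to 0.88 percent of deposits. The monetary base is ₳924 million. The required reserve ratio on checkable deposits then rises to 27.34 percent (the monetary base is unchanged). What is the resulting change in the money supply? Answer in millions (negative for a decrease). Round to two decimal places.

-722.06 million

Initially m₁ = (1 + 0.36) / (0.1003 + 0.0088 + 0.36) ≈ 2.899169, so M₁ = 2.899169 × 924 ≈ 2678.8322 million.
After the change m₂ = (1 + 0.36) / (0.2734 + 0.0088 + 0.36) ≈ 2.117720, so M₂ = 2.117720 × 924 ≈ 1956.7733 million.
ΔM = M₂ − M₁ = 1956.7733 − 2678.8322 = -722.0589 million.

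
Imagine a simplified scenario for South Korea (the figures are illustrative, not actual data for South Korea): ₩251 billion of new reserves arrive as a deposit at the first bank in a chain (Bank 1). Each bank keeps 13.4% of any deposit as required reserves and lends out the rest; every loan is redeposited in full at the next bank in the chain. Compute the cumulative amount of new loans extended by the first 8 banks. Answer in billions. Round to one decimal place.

₩1109.0 billion

Bank i lends (1 − rr)^i of the original deposit: Bank 1 lends 251·0.8660 = 217.3660, Bank 2 lends 251·0.8660² ≈ 188.2390, and so on.
Summing a geometric series: total = 251·[0.8660·(1 − 0.8660^8) / (1 − 0.8660)] ≈ 1109.0013 billion.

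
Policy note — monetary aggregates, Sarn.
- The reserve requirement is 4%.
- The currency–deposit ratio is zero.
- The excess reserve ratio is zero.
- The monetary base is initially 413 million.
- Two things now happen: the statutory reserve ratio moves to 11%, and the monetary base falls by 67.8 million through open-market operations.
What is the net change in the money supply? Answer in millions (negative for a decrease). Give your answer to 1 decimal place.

-7186.8 million

Before: m₁ = 1 / (0.04) = 25, MB₁ = 413, so M₁ = 25 × 413 = 10325 million.
After: m₂ = 1 / (0.11) ≈ 9.09091, MB₂ = 413 − 67.8 = 345.2, so M₂ = 9.09091 × 345.2 ≈ 3138.1821 million.
ΔM = M₂ − M₁ = 3138.1821 − 10325 = -7186.8179 million.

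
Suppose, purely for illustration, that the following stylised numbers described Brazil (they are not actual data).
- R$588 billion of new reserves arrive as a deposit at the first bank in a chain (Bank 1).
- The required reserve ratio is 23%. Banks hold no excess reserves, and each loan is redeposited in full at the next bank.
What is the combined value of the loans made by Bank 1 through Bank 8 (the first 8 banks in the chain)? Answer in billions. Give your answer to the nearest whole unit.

Bank i lends (1 − rr)^i of the original deposit: Bank 1 lends 588·0.7700 = 452.7600, Bank 2 lends 588·0.7700² = 348.6252, and so on.
Summing a geometric series: total = 588·[0.7700·(1 − 0.7700^8) / (1 − 0.7700)] ≈ 1725.2644 billion.

R$1725 billion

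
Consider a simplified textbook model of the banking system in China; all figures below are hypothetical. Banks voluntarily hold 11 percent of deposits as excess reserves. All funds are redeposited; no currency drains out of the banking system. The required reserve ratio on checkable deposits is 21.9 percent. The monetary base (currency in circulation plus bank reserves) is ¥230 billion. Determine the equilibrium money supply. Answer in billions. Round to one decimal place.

The money multiplier is m = 1 / (rr + e) = 1 / (0.219 + 0.11) ≈ 3.03951.
So M = m × MB = 3.03951 × 230 = 699.0873 billion.

¥699.1 billion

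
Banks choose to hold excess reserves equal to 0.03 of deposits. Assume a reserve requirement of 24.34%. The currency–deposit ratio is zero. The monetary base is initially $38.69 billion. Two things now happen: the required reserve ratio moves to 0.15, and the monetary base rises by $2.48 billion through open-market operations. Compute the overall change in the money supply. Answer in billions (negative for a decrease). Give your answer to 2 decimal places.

$87.21 billion

Before: m₁ = 1 / (0.2434 + 0.03) ≈ 3.65764, MB₁ = 38.69, so M₁ = 3.65764 × 38.69 ≈ 141.5141 billion.
After: m₂ = 1 / (0.15 + 0.03) ≈ 5.55556, MB₂ = 38.69 + 2.48 = 41.17, so M₂ = 5.55556 × 41.17 ≈ 228.7224 billion.
ΔM = M₂ − M₁ = 228.7224 − 141.5141 = 87.2083 billion.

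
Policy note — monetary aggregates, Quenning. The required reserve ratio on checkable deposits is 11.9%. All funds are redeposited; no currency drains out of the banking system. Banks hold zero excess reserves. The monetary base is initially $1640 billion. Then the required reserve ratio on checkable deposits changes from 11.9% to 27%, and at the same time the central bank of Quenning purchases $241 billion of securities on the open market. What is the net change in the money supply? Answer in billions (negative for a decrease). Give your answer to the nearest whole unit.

-6815 billion

Before: m₁ = 1 / (0.119) ≈ 8.40336, MB₁ = 1640, so M₁ = 8.40336 × 1640 = 13781.5104 billion.
After: m₂ = 1 / (0.27) ≈ 3.70370, MB₂ = 1640 + 241 = 1881, so M₂ = 3.70370 × 1881 = 6966.6597 billion.
ΔM = M₂ − M₁ = 6966.6597 − 13781.5104 = -6814.8507 billion.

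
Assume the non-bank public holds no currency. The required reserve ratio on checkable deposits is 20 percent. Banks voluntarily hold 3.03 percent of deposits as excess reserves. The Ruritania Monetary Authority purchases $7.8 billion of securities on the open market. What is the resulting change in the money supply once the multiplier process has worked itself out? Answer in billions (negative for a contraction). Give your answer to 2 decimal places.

The money multiplier is m = 1 / (rr + e) = 1 / (0.2 + 0.0303) ≈ 4.3422.
The purchase adds 7.8 billion of base, so ΔM = m × ΔMB = 4.3422 × (+7.8) ≈ 33.8692 billion.

$33.87 billion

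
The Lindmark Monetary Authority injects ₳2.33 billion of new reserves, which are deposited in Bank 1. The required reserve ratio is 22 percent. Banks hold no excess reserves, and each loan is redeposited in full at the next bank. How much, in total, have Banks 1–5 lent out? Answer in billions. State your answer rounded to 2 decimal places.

₳5.88 billion

Bank i lends (1 − rr)^i of the original deposit: Bank 1 lends 2.33·0.7800 = 1.8174, Bank 2 lends 2.33·0.7800² ≈ 1.4176, and so on.
Summing a geometric series: total = 2.33·[0.7800·(1 − 0.7800^5) / (1 − 0.7800)] ≈ 5.8758 billion.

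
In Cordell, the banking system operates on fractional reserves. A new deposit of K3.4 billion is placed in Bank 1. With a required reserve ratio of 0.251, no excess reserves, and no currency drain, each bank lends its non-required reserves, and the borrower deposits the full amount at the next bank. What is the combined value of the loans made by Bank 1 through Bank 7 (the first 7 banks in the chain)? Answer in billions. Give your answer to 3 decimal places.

Bank i lends (1 − rr)^i of the original deposit: Bank 1 lends 3.4·0.7490 = 2.5466, Bank 2 lends 3.4·0.7490² ≈ 1.9074, and so on.
Summing a geometric series: total = 3.4·[0.7490·(1 − 0.7490^7) / (1 − 0.7490)] ≈ 8.8041 billion.

K8.804 billion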